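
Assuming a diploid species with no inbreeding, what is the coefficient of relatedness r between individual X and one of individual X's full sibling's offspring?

Each parent–offspring link contributes a factor of 1/2, and independent paths through distinct common ancestors add.
Full aunt/uncle↔niece/nephew: two paths of length 3 through the shared grandparent pair: r = 2·(1/2)^3 = 1/4.

0.25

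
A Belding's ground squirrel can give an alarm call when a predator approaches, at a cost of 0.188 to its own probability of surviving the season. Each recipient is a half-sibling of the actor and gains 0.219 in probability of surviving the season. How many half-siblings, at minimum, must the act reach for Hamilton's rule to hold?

4

r to a half-sibling = 1/4 (half-sibs share one parent — one path of length 2: r = (1/2)^2 = 1/4).
Hamilton's rule: n·r·B > C  ⇒  n > C/(r·B) = 0.188/(0.25·0.219) = 3.434.
The smallest integer exceeding 3.434 is 4.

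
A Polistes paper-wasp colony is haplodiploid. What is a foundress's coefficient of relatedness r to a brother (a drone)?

Her haploid brother carries none of their father's genes and a random half of their mother's genome; that half matches the maternal half of her own genome with probability 1/2: r = 1/2 · 1/2 = 1/4.

0.25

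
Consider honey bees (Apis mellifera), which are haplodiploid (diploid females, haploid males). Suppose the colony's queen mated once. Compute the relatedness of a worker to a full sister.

Haplodiploid full sisters inherit their father's entire haploid genome identically (contributing 1/2) and on average half of their mother's contribution (1/2 · 1/2 = 1/4); r = 1/2 + 1/4 = 3/4.

0.75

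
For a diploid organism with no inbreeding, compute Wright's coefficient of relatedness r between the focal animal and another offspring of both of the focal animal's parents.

Each parent–offspring link contributes a factor of 1/2, and independent paths through distinct common ancestors add.
Full sibs share both parents — two paths of length 2: r = 2·(1/2)^2 = 1/2.

0.5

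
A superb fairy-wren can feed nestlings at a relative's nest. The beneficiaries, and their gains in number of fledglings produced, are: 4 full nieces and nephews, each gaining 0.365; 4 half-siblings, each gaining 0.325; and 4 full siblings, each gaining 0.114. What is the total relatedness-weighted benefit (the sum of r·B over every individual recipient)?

0.918

r to a full niece or nephew = 1/4 (full aunt/uncle↔niece/nephew: two paths of length 3 through the shared grandparent pair: r = 2·(1/2)^3 = 1/4).
r to a half-sibling = 1/4 (half-sibs share one parent — one path of length 2: r = (1/2)^2 = 1/4).
r to a full sibling = 0.5 (full sibs share both parents — two paths of length 2: r = 2·(1/2)^2 = 1/2).
Summing one r·B term per recipient: 4·0.25·0.365 + 4·0.25·0.325 + 4·0.5·0.114 = 0.918.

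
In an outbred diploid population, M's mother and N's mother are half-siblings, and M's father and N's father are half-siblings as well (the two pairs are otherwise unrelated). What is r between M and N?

0.125

Relatedness sums over independent paths through distinct common ancestors.
M and N are related in two ways: half first cousins through their mothers (r = 1/16) and half first cousins through their fathers (r = 1/16).
r = 1/16 + 1/16 = 0.125.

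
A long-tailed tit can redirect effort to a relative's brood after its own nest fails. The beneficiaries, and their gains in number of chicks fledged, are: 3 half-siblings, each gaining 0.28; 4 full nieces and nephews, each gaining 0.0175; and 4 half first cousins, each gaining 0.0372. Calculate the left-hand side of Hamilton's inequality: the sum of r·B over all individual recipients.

r to a half-sibling = 1/4 (half-sibs share one parent — one path of length 2: r = (1/2)^2 = 1/4).
r to a full niece or nephew = 1/4 (full aunt/uncle↔niece/nephew: two paths of length 3 through the shared grandparent pair: r = 2·(1/2)^3 = 1/4).
r to a half first cousin = 0.0625 (half first cousins share one grandparent — one path of length 4: r = (1/2)^4 = 1/16).
Summing one r·B term per recipient: 3·0.25·0.28 + 4·0.25·0.0175 + 4·0.0625·0.0372 = 0.2368.

0.2368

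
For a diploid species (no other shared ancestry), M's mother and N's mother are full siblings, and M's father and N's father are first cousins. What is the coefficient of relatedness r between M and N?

0.15625

Wright's path rule: contributions from independent ancestry routes add.
M and N are related in two ways: first cousins through their mothers (r = 1/8) and second cousins through their fathers (r = 1/32).
r = 1/8 + 1/32 = 0.15625.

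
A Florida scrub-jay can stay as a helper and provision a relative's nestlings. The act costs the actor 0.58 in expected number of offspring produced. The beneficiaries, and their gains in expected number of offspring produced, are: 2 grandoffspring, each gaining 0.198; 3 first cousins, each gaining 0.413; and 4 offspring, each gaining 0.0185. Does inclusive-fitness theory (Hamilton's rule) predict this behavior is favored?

Hamilton's rule: the trait is favored when the sum of r·B over every recipient exceeds the actor's cost C.
r to a grandoffspring = 1/4 (two parent–offspring links: r = (1/2)^2 = 1/4).
r to a first cousin = 0.125 (first cousins share one grandparent pair — two paths of length 4: r = 2·(1/2)^4 = 1/8).
r to an offspring = 0.5 (one parent–offspring link: r = (1/2)^1 = 1/2).
Summing one r·B term per recipient: 2·0.25·0.198 + 3·0.125·0.413 + 4·0.5·0.0185 = 0.290875.
0.290875 < 0.58: the indirect benefit is less than the cost.

No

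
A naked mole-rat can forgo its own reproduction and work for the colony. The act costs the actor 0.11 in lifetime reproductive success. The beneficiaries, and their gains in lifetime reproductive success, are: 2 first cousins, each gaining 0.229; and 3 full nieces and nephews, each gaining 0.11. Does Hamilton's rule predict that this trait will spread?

Yes

Hamilton's rule: the trait is favored when the sum of r·B over every recipient exceeds the actor's cost C.
r to a first cousin = 0.125 (first cousins share one grandparent pair — two paths of length 4: r = 2·(1/2)^4 = 1/8).
r to a full niece or nephew = 1/4 (full aunt/uncle↔niece/nephew: two paths of length 3 through the shared grandparent pair: r = 2·(1/2)^3 = 1/4).
Summing one r·B term per recipient: 2·0.125·0.229 + 3·0.25·0.11 = 0.13975.
0.13975 > 0.11: the indirect benefit exceeds the cost.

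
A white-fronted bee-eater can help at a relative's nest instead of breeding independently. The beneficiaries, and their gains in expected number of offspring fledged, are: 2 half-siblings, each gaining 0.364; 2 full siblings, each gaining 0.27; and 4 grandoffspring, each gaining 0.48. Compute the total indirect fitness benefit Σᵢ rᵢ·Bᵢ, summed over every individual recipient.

r to a half-sibling = 0.25 (half-sibs share one parent — one path of length 2: r = (1/2)^2 = 1/4).
r to a full sibling = 1/2 (full sibs share both parents — two paths of length 2: r = 2·(1/2)^2 = 1/2).
r to a grandoffspring = 1/4 (two parent–offspring links: r = (1/2)^2 = 1/4).
Summing one r·B term per recipient: 2·0.25·0.364 + 2·0.5·0.27 + 4·0.25·0.48 = 0.932.

0.932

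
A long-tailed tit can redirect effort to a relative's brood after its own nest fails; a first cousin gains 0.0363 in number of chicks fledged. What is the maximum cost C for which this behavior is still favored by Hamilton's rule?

r to a first cousin = 1/8 (first cousins share one grandparent pair — two paths of length 4: r = 2·(1/2)^4 = 1/8).
Hamilton's rule: n·r·B > C, so the trait is favored while C < n·r·B = 1·0.125·0.0363 = 0.0045375.

0.0045375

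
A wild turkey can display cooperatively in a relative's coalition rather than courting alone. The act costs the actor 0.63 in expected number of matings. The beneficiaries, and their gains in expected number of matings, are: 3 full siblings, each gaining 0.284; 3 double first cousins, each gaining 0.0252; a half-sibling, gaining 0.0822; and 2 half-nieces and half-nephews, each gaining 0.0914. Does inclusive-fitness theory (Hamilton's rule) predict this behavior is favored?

Hamilton's rule: the trait is favored when the sum of r·B over every recipient exceeds the actor's cost C.
r to a full sibling = 0.5 (full sibs share both parents — two paths of length 2: r = 2·(1/2)^2 = 1/2).
r to a double first cousin = 1/4 (double first cousins share both grandparent pairs — four paths of length 4: r = 4·(1/2)^4 = 1/4).
r to a half-sibling = 1/4 (half-sibs share one parent — one path of length 2: r = (1/2)^2 = 1/4).
r to a half-niece or half-nephew = 0.125 (half-aunt/uncle↔niece/nephew: one path of length 3: r = (1/2)^3 = 1/8).
Summing one r·B term per recipient: 3·0.5·0.284 + 3·0.25·0.0252 + 1·0.25·0.0822 + 2·0.125·0.0914 = 0.4883.
0.4883 < 0.63: the indirect benefit is less than the cost.

No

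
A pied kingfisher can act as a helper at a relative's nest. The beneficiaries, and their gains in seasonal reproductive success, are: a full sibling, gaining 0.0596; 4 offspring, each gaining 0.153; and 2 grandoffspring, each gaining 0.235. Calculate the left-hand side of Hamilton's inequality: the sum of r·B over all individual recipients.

r to a full sibling = 1/2 (full sibs share both parents — two paths of length 2: r = 2·(1/2)^2 = 1/2).
r to an offspring = 1/2 (one parent–offspring link: r = (1/2)^1 = 1/2).
r to a grandoffspring = 0.25 (two parent–offspring links: r = (1/2)^2 = 1/4).
Summing one r·B term per recipient: 1·0.5·0.0596 + 4·0.5·0.153 + 2·0.25·0.235 = 0.4533.

0.4533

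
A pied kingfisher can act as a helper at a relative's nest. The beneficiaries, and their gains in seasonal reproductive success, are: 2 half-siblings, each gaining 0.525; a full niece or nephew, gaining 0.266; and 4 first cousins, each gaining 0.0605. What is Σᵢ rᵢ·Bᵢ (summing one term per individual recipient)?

r to a half-sibling = 0.25 (half-sibs share one parent — one path of length 2: r = (1/2)^2 = 1/4).
r to a full niece or nephew = 1/4 (full aunt/uncle↔niece/nephew: two paths of length 3 through the shared grandparent pair: r = 2·(1/2)^3 = 1/4).
r to a first cousin = 1/8 (first cousins share one grandparent pair — two paths of length 4: r = 2·(1/2)^4 = 1/8).
Summing one r·B term per recipient: 2·0.25·0.525 + 1·0.25·0.266 + 4·0.125·0.0605 = 0.35925.

0.35925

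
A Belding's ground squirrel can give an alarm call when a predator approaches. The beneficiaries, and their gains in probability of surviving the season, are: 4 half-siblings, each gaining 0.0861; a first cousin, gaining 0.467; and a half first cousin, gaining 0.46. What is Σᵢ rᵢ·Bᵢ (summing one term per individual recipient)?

0.173225

r to a half-sibling = 0.25 (half-sibs share one parent — one path of length 2: r = (1/2)^2 = 1/4).
r to a first cousin = 1/8 (first cousins share one grandparent pair — two paths of length 4: r = 2·(1/2)^4 = 1/8).
r to a half first cousin = 0.0625 (half first cousins share one grandparent — one path of length 4: r = (1/2)^4 = 1/16).
Summing one r·B term per recipient: 4·0.25·0.0861 + 1·0.125·0.467 + 1·0.0625·0.46 = 0.173225.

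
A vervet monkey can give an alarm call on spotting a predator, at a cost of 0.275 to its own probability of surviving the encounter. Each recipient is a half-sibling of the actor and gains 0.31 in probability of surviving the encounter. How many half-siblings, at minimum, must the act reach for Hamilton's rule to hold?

4

r to a half-sibling = 1/4 (half-sibs share one parent — one path of length 2: r = (1/2)^2 = 1/4).
Hamilton's rule: n·r·B > C  ⇒  n > C/(r·B) = 0.275/(0.25·0.31) = 3.548.
The smallest integer exceeding 3.548 is 4.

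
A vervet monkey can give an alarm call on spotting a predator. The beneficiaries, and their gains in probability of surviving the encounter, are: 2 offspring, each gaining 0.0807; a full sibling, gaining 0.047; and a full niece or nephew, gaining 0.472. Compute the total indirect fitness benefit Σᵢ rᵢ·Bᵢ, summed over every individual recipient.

r to an offspring = 0.5 (one parent–offspring link: r = (1/2)^1 = 1/2).
r to a full sibling = 1/2 (full sibs share both parents — two paths of length 2: r = 2·(1/2)^2 = 1/2).
r to a full niece or nephew = 0.25 (full aunt/uncle↔niece/nephew: two paths of length 3 through the shared grandparent pair: r = 2·(1/2)^3 = 1/4).
Summing one r·B term per recipient: 2·0.5·0.0807 + 1·0.5·0.047 + 1·0.25·0.472 = 0.2222.

0.2222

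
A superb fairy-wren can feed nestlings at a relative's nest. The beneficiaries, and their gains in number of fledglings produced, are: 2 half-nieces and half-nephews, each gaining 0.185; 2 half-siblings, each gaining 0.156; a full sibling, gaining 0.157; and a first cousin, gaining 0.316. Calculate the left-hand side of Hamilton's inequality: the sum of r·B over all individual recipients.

r to a half-niece or half-nephew = 0.125 (half-aunt/uncle↔niece/nephew: one path of length 3: r = (1/2)^3 = 1/8).
r to a half-sibling = 1/4 (half-sibs share one parent — one path of length 2: r = (1/2)^2 = 1/4).
r to a full sibling = 1/2 (full sibs share both parents — two paths of length 2: r = 2·(1/2)^2 = 1/2).
r to a first cousin = 0.125 (first cousins share one grandparent pair — two paths of length 4: r = 2·(1/2)^4 = 1/8).
Summing one r·B term per recipient: 2·0.125·0.185 + 2·0.25·0.156 + 1·0.5·0.157 + 1·0.125·0.316 = 0.24225.

0.24225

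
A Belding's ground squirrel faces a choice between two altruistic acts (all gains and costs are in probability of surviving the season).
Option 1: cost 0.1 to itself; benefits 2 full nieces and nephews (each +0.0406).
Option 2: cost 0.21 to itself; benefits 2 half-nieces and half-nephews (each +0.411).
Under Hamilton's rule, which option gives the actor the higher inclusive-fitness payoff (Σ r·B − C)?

Option 1: r to a full niece or nephew = 0.25.
Option 1: Σ r·B − C = (2·0.25·0.0406) − 0.1 = -0.0797.
Option 2: r to a half-niece or half-nephew = 0.125.
Option 2: Σ r·B − C = (2·0.125·0.411) − 0.21 = -0.10725.
Option 1 has the higher net inclusive-fitness payoff.

Option 1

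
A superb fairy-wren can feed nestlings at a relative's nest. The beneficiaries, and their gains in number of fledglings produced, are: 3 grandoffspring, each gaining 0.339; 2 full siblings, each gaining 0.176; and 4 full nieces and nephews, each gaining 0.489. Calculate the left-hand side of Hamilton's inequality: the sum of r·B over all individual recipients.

0.91925

r to a grandoffspring = 1/4 (two parent–offspring links: r = (1/2)^2 = 1/4).
r to a full sibling = 1/2 (full sibs share both parents — two paths of length 2: r = 2·(1/2)^2 = 1/2).
r to a full niece or nephew = 1/4 (full aunt/uncle↔niece/nephew: two paths of length 3 through the shared grandparent pair: r = 2·(1/2)^3 = 1/4).
Summing one r·B term per recipient: 3·0.25·0.339 + 2·0.5·0.176 + 4·0.25·0.489 = 0.91925.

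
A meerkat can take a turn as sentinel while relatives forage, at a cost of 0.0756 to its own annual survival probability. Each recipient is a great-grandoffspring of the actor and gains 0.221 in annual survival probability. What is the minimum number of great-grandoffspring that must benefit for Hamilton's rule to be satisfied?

3

r to a great-grandoffspring = 0.125 (three parent–offspring links: r = (1/2)^3 = 1/8).
Hamilton's rule: n·r·B > C  ⇒  n > C/(r·B) = 0.0756/(0.125·0.221) = 2.737.
The smallest integer exceeding 2.737 is 3.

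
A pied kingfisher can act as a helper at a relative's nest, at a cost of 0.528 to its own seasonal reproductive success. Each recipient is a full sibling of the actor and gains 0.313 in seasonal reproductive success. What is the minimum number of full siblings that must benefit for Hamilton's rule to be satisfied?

4

r to a full sibling = 1/2 (full sibs share both parents — two paths of length 2: r = 2·(1/2)^2 = 1/2).
Hamilton's rule: n·r·B > C  ⇒  n > C/(r·B) = 0.528/(0.5·0.313) = 3.374.
The smallest integer exceeding 3.374 is 4.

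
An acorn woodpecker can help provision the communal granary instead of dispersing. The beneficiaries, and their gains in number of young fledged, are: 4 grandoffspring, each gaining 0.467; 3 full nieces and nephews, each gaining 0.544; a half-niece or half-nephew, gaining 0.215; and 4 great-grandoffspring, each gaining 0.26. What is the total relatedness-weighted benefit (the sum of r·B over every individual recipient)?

r to a grandoffspring = 0.25 (two parent–offspring links: r = (1/2)^2 = 1/4).
r to a full niece or nephew = 1/4 (full aunt/uncle↔niece/nephew: two paths of length 3 through the shared grandparent pair: r = 2·(1/2)^3 = 1/4).
r to a half-niece or half-nephew = 0.125 (half-aunt/uncle↔niece/nephew: one path of length 3: r = (1/2)^3 = 1/8).
r to a great-grandoffspring = 0.125 (three parent–offspring links: r = (1/2)^3 = 1/8).
Summing one r·B term per recipient: 4·0.25·0.467 + 3·0.25·0.544 + 1·0.125·0.215 + 4·0.125·0.26 = 1.031875.

1.031875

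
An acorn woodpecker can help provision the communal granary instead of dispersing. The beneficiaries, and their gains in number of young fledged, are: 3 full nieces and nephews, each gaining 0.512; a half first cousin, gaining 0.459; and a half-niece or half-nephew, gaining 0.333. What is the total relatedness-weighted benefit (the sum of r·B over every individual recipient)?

r to a full niece or nephew = 1/4 (full aunt/uncle↔niece/nephew: two paths of length 3 through the shared grandparent pair: r = 2·(1/2)^3 = 1/4).
r to a half first cousin = 0.0625 (half first cousins share one grandparent — one path of length 4: r = (1/2)^4 = 1/16).
r to a half-niece or half-nephew = 1/8 (half-aunt/uncle↔niece/nephew: one path of length 3: r = (1/2)^3 = 1/8).
Summing one r·B term per recipient: 3·0.25·0.512 + 1·0.0625·0.459 + 1·0.125·0.333 = 0.4543125.

0.4543125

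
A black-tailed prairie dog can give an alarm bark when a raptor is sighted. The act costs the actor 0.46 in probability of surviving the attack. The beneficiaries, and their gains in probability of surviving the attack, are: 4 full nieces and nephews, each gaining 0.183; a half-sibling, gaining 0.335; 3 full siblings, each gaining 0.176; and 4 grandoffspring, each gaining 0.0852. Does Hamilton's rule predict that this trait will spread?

Yes

Hamilton's rule: the trait is favored when the sum of r·B over every recipient exceeds the actor's cost C.
r to a full niece or nephew = 1/4 (full aunt/uncle↔niece/nephew: two paths of length 3 through the shared grandparent pair: r = 2·(1/2)^3 = 1/4).
r to a half-sibling = 0.25 (half-sibs share one parent — one path of length 2: r = (1/2)^2 = 1/4).
r to a full sibling = 0.5 (full sibs share both parents — two paths of length 2: r = 2·(1/2)^2 = 1/2).
r to a grandoffspring = 0.25 (two parent–offspring links: r = (1/2)^2 = 1/4).
Summing one r·B term per recipient: 4·0.25·0.183 + 1·0.25·0.335 + 3·0.5·0.176 + 4·0.25·0.0852 = 0.61595.
0.61595 > 0.46: the indirect benefit exceeds the cost.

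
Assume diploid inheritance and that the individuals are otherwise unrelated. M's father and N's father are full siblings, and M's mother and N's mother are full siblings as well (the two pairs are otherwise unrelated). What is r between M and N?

0.25

Relatedness sums over independent paths through distinct common ancestors.
M and N are related in two ways: first cousins through their fathers (r = 1/8) and first cousins through their mothers (r = 1/8) — i.e. double first cousins.
r = 1/8 + 1/8 = 1/4 = 0.25.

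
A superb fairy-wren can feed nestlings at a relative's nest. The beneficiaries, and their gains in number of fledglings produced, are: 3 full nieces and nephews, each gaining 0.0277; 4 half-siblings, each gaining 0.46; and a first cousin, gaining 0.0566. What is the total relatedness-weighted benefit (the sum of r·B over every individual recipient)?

0.48785

r to a full niece or nephew = 1/4 (full aunt/uncle↔niece/nephew: two paths of length 3 through the shared grandparent pair: r = 2·(1/2)^3 = 1/4).
r to a half-sibling = 0.25 (half-sibs share one parent — one path of length 2: r = (1/2)^2 = 1/4).
r to a first cousin = 1/8 (first cousins share one grandparent pair — two paths of length 4: r = 2·(1/2)^4 = 1/8).
Summing one r·B term per recipient: 3·0.25·0.0277 + 4·0.25·0.46 + 1·0.125·0.0566 = 0.48785.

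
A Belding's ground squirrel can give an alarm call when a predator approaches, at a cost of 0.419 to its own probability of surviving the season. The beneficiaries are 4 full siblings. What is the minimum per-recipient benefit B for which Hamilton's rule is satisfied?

r to a full sibling = 1/2 (full sibs share both parents — two paths of length 2: r = 2·(1/2)^2 = 1/2).
Hamilton's rule with n recipients of equal r: n·r·B > C, so B > C/(n·r) = 0.419/(4·0.5) = 0.2095.

0.2095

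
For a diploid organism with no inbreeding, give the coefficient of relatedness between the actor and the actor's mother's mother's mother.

Each parent–offspring link contributes a factor of 1/2, and independent paths through distinct common ancestors add.
Three parent–offspring links: r = (1/2)^3 = 1/8.

0.125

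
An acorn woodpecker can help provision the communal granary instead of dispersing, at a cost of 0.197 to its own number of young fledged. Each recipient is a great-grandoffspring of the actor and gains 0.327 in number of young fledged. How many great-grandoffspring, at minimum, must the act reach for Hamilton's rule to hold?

5

r to a great-grandoffspring = 1/8 (three parent–offspring links: r = (1/2)^3 = 1/8).
Hamilton's rule: n·r·B > C  ⇒  n > C/(r·B) = 0.197/(0.125·0.327) = 4.82.
The smallest integer exceeding 4.82 is 5.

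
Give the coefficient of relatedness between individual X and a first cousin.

First cousins share one grandparent pair — two paths of length 4: r = 2·(1/2)^4 = 1/8.

0.125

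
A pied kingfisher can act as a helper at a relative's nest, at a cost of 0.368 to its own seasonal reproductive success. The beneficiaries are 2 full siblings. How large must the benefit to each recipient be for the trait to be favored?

0.368

r to a full sibling = 1/2 (full sibs share both parents — two paths of length 2: r = 2·(1/2)^2 = 1/2).
Hamilton's rule with n recipients of equal r: n·r·B > C, so B > C/(n·r) = 0.368/(2·0.5) = 0.368.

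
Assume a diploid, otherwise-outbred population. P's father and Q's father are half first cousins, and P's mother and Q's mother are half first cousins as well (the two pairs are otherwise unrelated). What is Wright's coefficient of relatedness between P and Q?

With two independent routes of shared ancestry, r is the sum of the two contributions.
P and Q are related in two ways: half second cousins through their fathers (r = 1/64) and half second cousins through their mothers (r = 1/64).
r = 1/64 + 1/64 = 1/32 = 0.03125.

0.03125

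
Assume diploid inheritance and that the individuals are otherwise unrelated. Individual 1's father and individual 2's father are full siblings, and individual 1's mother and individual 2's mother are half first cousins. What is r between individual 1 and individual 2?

Wright's path rule: contributions from independent ancestry routes add.
Individual 1 and individual 2 are related in two ways: first cousins through their fathers (r = 1/8) and half second cousins through their mothers (r = 1/64).
r = 1/8 + 1/64 = 0.140625.

0.140625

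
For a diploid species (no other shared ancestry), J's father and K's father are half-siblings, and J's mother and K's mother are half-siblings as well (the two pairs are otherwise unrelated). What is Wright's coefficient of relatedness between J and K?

Wright's path rule: contributions from independent ancestry routes add.
J and K are related in two ways: half first cousins through their fathers (r = 1/16) and half first cousins through their mothers (r = 1/16).
r = 1/16 + 1/16 = 1/8 = 0.125.

0.125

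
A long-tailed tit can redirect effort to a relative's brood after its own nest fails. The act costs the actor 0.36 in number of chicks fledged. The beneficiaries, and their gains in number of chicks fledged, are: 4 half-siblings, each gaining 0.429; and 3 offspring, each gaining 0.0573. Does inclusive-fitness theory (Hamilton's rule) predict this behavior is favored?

Yes

Hamilton's rule: the trait is favored when the sum of r·B over every recipient exceeds the actor's cost C.
r to a half-sibling = 1/4 (half-sibs share one parent — one path of length 2: r = (1/2)^2 = 1/4).
r to an offspring = 1/2 (one parent–offspring link: r = (1/2)^1 = 1/2).
Summing one r·B term per recipient: 4·0.25·0.429 + 3·0.5·0.0573 = 0.51495.
0.51495 > 0.36: the indirect benefit exceeds the cost.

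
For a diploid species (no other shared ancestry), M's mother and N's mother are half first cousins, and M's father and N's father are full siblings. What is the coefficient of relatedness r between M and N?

Relatedness sums over independent paths through distinct common ancestors.
M and N are related in two ways: half second cousins through their mothers (r = 1/64) and first cousins through their fathers (r = 1/8).
r = 1/64 + 1/8 = 0.140625.

0.140625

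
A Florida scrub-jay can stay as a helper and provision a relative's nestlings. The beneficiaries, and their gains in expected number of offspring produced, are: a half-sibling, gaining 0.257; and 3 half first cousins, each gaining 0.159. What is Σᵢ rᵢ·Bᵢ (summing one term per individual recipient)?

r to a half-sibling = 1/4 (half-sibs share one parent — one path of length 2: r = (1/2)^2 = 1/4).
r to a half first cousin = 1/16 (half first cousins share one grandparent — one path of length 4: r = (1/2)^4 = 1/16).
Summing one r·B term per recipient: 1·0.25·0.257 + 3·0.0625·0.159 = 0.0940625.

0.0940625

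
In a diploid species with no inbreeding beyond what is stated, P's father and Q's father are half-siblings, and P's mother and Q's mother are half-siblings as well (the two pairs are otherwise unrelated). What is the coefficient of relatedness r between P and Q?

Wright's path rule: contributions from independent ancestry routes add.
P and Q are related in two ways: half first cousins through their fathers (r = 1/16) and half first cousins through their mothers (r = 1/16).
r = 1/16 + 1/16 = 1/8 = 0.125.

0.125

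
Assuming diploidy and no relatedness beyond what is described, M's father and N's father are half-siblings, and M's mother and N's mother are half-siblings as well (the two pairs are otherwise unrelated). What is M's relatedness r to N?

0.125

Relatedness sums over independent paths through distinct common ancestors.
M and N are related in two ways: half first cousins through their fathers (r = 1/16) and half first cousins through their mothers (r = 1/16).
r = 1/16 + 1/16 = 0.125.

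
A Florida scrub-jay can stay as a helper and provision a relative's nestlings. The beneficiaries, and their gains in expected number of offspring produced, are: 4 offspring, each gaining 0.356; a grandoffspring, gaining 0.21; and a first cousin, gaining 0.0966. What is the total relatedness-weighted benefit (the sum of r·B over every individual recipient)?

0.776575

r to an offspring = 0.5 (one parent–offspring link: r = (1/2)^1 = 1/2).
r to a grandoffspring = 0.25 (two parent–offspring links: r = (1/2)^2 = 1/4).
r to a first cousin = 0.125 (first cousins share one grandparent pair — two paths of length 4: r = 2·(1/2)^4 = 1/8).
Summing one r·B term per recipient: 4·0.5·0.356 + 1·0.25·0.21 + 1·0.125·0.0966 = 0.776575.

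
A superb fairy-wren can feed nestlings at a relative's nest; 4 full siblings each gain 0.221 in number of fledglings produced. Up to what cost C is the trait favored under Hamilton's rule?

r to a full sibling = 1/2 (full sibs share both parents — two paths of length 2: r = 2·(1/2)^2 = 1/2).
Hamilton's rule: n·r·B > C, so the trait is favored while C < n·r·B = 4·0.5·0.221 = 0.442.

0.442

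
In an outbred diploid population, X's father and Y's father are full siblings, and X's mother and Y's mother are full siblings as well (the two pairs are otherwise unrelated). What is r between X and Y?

Wright's path rule: contributions from independent ancestry routes add.
X and Y are related in two ways: first cousins through their fathers (r = 1/8) and first cousins through their mothers (r = 1/8) — i.e. double first cousins.
r = 1/8 + 1/8 = 0.25.

0.25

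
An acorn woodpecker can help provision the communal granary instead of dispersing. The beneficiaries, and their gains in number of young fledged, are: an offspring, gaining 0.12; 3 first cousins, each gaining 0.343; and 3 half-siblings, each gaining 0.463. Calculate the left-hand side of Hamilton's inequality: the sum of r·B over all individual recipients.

0.535875

r to an offspring = 0.5 (one parent–offspring link: r = (1/2)^1 = 1/2).
r to a first cousin = 1/8 (first cousins share one grandparent pair — two paths of length 4: r = 2·(1/2)^4 = 1/8).
r to a half-sibling = 0.25 (half-sibs share one parent — one path of length 2: r = (1/2)^2 = 1/4).
Summing one r·B term per recipient: 1·0.5·0.12 + 3·0.125·0.343 + 3·0.25·0.463 = 0.535875.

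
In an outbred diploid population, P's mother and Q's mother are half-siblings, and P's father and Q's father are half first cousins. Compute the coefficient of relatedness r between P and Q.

Relatedness sums over independent paths through distinct common ancestors.
P and Q are related in two ways: half first cousins through their mothers (r = 1/16) and half second cousins through their fathers (r = 1/64).
r = 1/16 + 1/64 = 0.078125.

0.078125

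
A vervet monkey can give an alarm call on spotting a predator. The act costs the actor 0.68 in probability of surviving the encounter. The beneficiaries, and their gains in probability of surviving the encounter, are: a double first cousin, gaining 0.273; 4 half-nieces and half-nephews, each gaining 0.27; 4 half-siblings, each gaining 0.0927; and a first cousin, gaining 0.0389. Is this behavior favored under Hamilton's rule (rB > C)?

No

Hamilton's rule: the trait is favored when the sum of r·B over every recipient exceeds the actor's cost C.
r to a double first cousin = 0.25 (double first cousins share both grandparent pairs — four paths of length 4: r = 4·(1/2)^4 = 1/4).
r to a half-niece or half-nephew = 0.125 (half-aunt/uncle↔niece/nephew: one path of length 3: r = (1/2)^3 = 1/8).
r to a half-sibling = 0.25 (half-sibs share one parent — one path of length 2: r = (1/2)^2 = 1/4).
r to a first cousin = 0.125 (first cousins share one grandparent pair — two paths of length 4: r = 2·(1/2)^4 = 1/8).
Summing one r·B term per recipient: 1·0.25·0.273 + 4·0.125·0.27 + 4·0.25·0.0927 + 1·0.125·0.0389 = 0.3008125.
0.3008125 < 0.68: the indirect benefit is less than the cost.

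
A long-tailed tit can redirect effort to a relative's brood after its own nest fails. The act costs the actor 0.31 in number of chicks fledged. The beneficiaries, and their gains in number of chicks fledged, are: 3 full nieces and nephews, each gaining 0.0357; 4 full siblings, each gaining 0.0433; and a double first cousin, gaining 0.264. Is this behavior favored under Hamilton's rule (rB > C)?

No

Hamilton's rule: the trait is favored when the sum of r·B over every recipient exceeds the actor's cost C.
r to a full niece or nephew = 1/4 (full aunt/uncle↔niece/nephew: two paths of length 3 through the shared grandparent pair: r = 2·(1/2)^3 = 1/4).
r to a full sibling = 1/2 (full sibs share both parents — two paths of length 2: r = 2·(1/2)^2 = 1/2).
r to a double first cousin = 0.25 (double first cousins share both grandparent pairs — four paths of length 4: r = 4·(1/2)^4 = 1/4).
Summing one r·B term per recipient: 3·0.25·0.0357 + 4·0.5·0.0433 + 1·0.25·0.264 = 0.179375.
0.179375 < 0.31: the indirect benefit is less than the cost.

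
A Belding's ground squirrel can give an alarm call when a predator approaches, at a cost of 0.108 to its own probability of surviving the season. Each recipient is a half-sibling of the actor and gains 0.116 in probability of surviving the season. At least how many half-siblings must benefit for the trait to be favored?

4

r to a half-sibling = 0.25 (half-sibs share one parent — one path of length 2: r = (1/2)^2 = 1/4).
Hamilton's rule: n·r·B > C  ⇒  n > C/(r·B) = 0.108/(0.25·0.116) = 3.724.
The smallest integer exceeding 3.724 is 4.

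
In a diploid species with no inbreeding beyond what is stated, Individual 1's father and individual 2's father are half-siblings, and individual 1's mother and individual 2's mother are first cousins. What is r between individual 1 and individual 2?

With two independent routes of shared ancestry, r is the sum of the two contributions.
Individual 1 and individual 2 are related in two ways: half first cousins through their fathers (r = 1/16) and second cousins through their mothers (r = 1/32).
r = 1/16 + 1/32 = 0.09375.

0.09375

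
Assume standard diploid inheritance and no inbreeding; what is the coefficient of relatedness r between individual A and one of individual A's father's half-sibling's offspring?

0.0625

Each parent–offspring link contributes a factor of 1/2, and independent paths through distinct common ancestors add.
Half first cousins share one grandparent — one path of length 4: r = (1/2)^4 = 1/16.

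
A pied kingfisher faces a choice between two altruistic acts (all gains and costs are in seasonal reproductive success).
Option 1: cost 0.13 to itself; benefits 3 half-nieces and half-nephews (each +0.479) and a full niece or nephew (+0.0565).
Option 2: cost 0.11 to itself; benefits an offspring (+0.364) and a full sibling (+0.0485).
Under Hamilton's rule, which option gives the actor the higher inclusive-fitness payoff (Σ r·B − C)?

Option 2

Option 1: r to a half-niece or half-nephew = 0.125.
Option 1: r to a full niece or nephew = 0.25.
Option 1: Σ r·B − C = (3·0.125·0.479 + 1·0.25·0.0565) − 0.13 = 0.06375.
Option 2: r to an offspring = 0.5.
Option 2: r to a full sibling = 0.5.
Option 2: Σ r·B − C = (1·0.5·0.364 + 1·0.5·0.0485) − 0.11 = 0.09625.
Option 2 has the higher net inclusive-fitness payoff.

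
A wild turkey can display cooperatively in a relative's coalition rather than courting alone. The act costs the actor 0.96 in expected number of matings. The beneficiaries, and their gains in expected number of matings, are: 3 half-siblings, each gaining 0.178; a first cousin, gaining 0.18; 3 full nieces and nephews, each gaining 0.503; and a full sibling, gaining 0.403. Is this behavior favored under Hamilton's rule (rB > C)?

No

Hamilton's rule: the trait is favored when the sum of r·B over every recipient exceeds the actor's cost C.
r to a half-sibling = 1/4 (half-sibs share one parent — one path of length 2: r = (1/2)^2 = 1/4).
r to a first cousin = 1/8 (first cousins share one grandparent pair — two paths of length 4: r = 2·(1/2)^4 = 1/8).
r to a full niece or nephew = 1/4 (full aunt/uncle↔niece/nephew: two paths of length 3 through the shared grandparent pair: r = 2·(1/2)^3 = 1/4).
r to a full sibling = 1/2 (full sibs share both parents — two paths of length 2: r = 2·(1/2)^2 = 1/2).
Summing one r·B term per recipient: 3·0.25·0.178 + 1·0.125·0.18 + 3·0.25·0.503 + 1·0.5·0.403 = 0.73475.
0.73475 < 0.96: the indirect benefit is less than the cost.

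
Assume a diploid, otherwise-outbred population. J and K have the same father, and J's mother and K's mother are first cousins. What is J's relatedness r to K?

Relatedness sums over independent paths through distinct common ancestors.
J and K are related in two ways: half-sibs through their shared father (r = 1/4) and second cousins through their mothers (r = 1/32).
r = 1/4 + 1/32 = 0.28125.

0.28125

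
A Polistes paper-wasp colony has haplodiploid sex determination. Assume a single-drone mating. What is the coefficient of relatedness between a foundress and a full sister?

Haplodiploid full sisters inherit their father's entire haploid genome identically (contributing 1/2) and on average half of their mother's contribution (1/2 · 1/2 = 1/4); r = 1/2 + 1/4 = 3/4.

0.75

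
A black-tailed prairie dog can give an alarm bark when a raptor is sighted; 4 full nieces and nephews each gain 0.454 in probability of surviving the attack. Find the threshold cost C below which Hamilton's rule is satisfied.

0.454

r to a full niece or nephew = 1/4 (full aunt/uncle↔niece/nephew: two paths of length 3 through the shared grandparent pair: r = 2·(1/2)^3 = 1/4).
Hamilton's rule: n·r·B > C, so the trait is favored while C < n·r·B = 4·0.25·0.454 = 0.454.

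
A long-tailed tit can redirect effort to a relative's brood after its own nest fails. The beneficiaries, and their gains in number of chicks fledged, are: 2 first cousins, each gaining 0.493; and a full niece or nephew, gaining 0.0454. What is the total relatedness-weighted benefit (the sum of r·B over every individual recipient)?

0.1346

r to a first cousin = 1/8 (first cousins share one grandparent pair — two paths of length 4: r = 2·(1/2)^4 = 1/8).
r to a full niece or nephew = 1/4 (full aunt/uncle↔niece/nephew: two paths of length 3 through the shared grandparent pair: r = 2·(1/2)^3 = 1/4).
Summing one r·B term per recipient: 2·0.125·0.493 + 1·0.25·0.0454 = 0.1346.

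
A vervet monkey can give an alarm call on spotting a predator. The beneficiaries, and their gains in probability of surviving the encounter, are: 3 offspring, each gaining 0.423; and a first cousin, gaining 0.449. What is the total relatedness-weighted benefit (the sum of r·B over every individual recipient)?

r to an offspring = 1/2 (one parent–offspring link: r = (1/2)^1 = 1/2).
r to a first cousin = 0.125 (first cousins share one grandparent pair — two paths of length 4: r = 2·(1/2)^4 = 1/8).
Summing one r·B term per recipient: 3·0.5·0.423 + 1·0.125·0.449 = 0.690625.

0.690625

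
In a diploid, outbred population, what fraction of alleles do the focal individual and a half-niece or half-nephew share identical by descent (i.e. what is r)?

0.125

Half-aunt/uncle↔niece/nephew: one path of length 3: r = (1/2)^3 = 1/8.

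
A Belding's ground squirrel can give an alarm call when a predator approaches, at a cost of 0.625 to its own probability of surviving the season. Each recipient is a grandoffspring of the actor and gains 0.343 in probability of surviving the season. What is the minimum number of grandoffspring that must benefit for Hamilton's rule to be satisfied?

r to a grandoffspring = 1/4 (two parent–offspring links: r = (1/2)^2 = 1/4).
Hamilton's rule: n·r·B > C  ⇒  n > C/(r·B) = 0.625/(0.25·0.343) = 7.289.
The smallest integer exceeding 7.289 is 8.

8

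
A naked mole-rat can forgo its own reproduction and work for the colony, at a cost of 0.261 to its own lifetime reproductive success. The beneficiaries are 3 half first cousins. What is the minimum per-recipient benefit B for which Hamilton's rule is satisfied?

1.392

r to a half first cousin = 1/16 (half first cousins share one grandparent — one path of length 4: r = (1/2)^4 = 1/16).
Hamilton's rule with n recipients of equal r: n·r·B > C, so B > C/(n·r) = 0.261/(3·0.0625) = 1.392.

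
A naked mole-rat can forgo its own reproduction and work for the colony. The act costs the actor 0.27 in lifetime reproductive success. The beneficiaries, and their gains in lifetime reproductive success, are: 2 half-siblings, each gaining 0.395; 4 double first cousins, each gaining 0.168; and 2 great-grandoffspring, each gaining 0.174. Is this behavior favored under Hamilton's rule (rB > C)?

Hamilton's rule: the trait is favored when the sum of r·B over every recipient exceeds the actor's cost C.
r to a half-sibling = 1/4 (half-sibs share one parent — one path of length 2: r = (1/2)^2 = 1/4).
r to a double first cousin = 0.25 (double first cousins share both grandparent pairs — four paths of length 4: r = 4·(1/2)^4 = 1/4).
r to a great-grandoffspring = 1/8 (three parent–offspring links: r = (1/2)^3 = 1/8).
Summing one r·B term per recipient: 2·0.25·0.395 + 4·0.25·0.168 + 2·0.125·0.174 = 0.409.
0.409 > 0.27: the indirect benefit exceeds the cost.

Yes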